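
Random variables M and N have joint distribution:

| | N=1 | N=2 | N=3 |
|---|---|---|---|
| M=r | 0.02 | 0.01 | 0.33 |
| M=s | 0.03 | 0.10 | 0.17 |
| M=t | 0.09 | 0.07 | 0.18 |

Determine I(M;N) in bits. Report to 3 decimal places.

0.149 bits

Marginals: p(M) = (0.3600, 0.3000, 0.3400), p(N) = (0.1400, 0.1800, 0.6800).
I(M;N) = H(M) + H(N) − H(M,N).
H(M) = 1.5809, H(N) = 1.2208, H(M,N) = 2.6522.
I(M;N) = 1.5809 + 1.2208 − 2.6522 = 0.149 bits.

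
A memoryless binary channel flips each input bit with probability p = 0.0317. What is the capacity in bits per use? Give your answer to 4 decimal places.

Binary symmetric channel: C = 1 − h₂(ε) where h₂ is the binary entropy function.
h₂(0.0317) = −0.0317·log₂0.0317 − 0.9683·log₂0.9683 = 0.2028.
C = 1 − 0.2028 = 0.7972 bits per channel use.

0.7972 bits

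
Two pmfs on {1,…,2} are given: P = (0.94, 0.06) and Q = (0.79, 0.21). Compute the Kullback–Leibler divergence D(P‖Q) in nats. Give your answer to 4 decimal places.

0.0883 nats

D(P‖Q) = Σ p·ln(p/q).
  0.94·ln(0.94/0.79) = 0.16342
  0.06·ln(0.06/0.21) = -0.07517
D(P‖Q) = 0.0883 nats.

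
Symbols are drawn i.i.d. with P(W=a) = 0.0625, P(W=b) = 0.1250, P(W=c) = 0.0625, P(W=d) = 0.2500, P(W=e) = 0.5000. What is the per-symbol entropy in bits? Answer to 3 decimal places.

H(W) = −Σ p·log₂ p.
  −(0.0625)·log₂(0.0625) = 0.2500
  −(0.1250)·log₂(0.1250) = 0.3750
  −(0.0625)·log₂(0.0625) = 0.2500
  −(0.2500)·log₂(0.2500) = 0.5000
  −(0.5000)·log₂(0.5000) = 0.5000
Sum: 0.2500 + 0.3750 + 0.2500 + 0.5000 + 0.5000 = 1.875 bits.

1.875 bits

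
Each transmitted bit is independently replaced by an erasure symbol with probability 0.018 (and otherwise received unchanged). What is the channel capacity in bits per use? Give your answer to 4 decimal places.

Binary erasure channel: capacity C = 1 − ε.
C = 1 − 0.018 = 0.9820 bits per channel use.

0.9820 bits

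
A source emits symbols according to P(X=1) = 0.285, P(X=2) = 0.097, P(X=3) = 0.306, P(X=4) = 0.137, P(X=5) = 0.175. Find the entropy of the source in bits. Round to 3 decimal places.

H(X) = −Σ p·log₂ p.
  −(0.285)·log₂(0.285) = 0.5161
  −(0.097)·log₂(0.097) = 0.3265
  −(0.306)·log₂(0.306) = 0.5228
  −(0.137)·log₂(0.137) = 0.3929
  −(0.175)·log₂(0.175) = 0.4401
Sum: 0.5161 + 0.3265 + 0.5228 + 0.3929 + 0.4401 = 2.198 bits.

2.198 bits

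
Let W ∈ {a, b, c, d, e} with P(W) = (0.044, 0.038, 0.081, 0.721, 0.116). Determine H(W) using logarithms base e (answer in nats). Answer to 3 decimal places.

0.951 nats

H(W) = −Σ p·ln p.
  −(0.044)·ln(0.044) = 0.1374
  −(0.038)·ln(0.038) = 0.1243
  −(0.081)·ln(0.081) = 0.2036
  −(0.721)·ln(0.721) = 0.2359
  −(0.116)·ln(0.116) = 0.2499
Sum: 0.1374 + 0.1243 + 0.2036 + 0.2359 + 0.2499 = 0.951 nats.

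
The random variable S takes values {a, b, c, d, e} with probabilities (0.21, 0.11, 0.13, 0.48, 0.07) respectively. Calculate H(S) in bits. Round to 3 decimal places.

H(S) = −Σ p·log₂ p.
  −(0.21)·log₂(0.21) = 0.4728
  −(0.11)·log₂(0.11) = 0.3503
  −(0.13)·log₂(0.13) = 0.3826
  −(0.48)·log₂(0.48) = 0.5083
  −(0.07)·log₂(0.07) = 0.2686
Sum: 0.4728 + 0.3503 + 0.3826 + 0.5083 + 0.2686 = 1.983 bits.

1.983 bits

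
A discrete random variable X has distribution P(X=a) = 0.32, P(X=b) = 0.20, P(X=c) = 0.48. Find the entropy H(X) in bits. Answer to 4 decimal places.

H(X) = −Σ p·log₂ p.
  −(0.32)·log₂(0.32) = 0.52603
  −(0.20)·log₂(0.20) = 0.46439
  −(0.48)·log₂(0.48) = 0.50827
Sum: 0.52603 + 0.46439 + 0.50827 = 1.4987 bits.

1.4987 bits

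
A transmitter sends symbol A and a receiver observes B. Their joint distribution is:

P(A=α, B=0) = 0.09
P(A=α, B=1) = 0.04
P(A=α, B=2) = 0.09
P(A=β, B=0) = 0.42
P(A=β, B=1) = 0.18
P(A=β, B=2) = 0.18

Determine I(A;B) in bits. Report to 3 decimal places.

Marginals: p(A) = (0.2200, 0.7800), p(B) = (0.5100, 0.2200, 0.2700).
I(A;B) = Σ p(x,y)·log₂[p(x,y)/(p(x)p(y))].
  (α,0): 0.09·log₂(0.8021) = -0.0286
  (α,1): 0.04·log₂(0.8264) = -0.0110
  (α,2): 0.09·log₂(1.5152) = 0.0540
  (β,0): 0.42·log₂(1.0558) = 0.0329
  (β,1): 0.18·log₂(1.0490) = 0.0124
  (β,2): 0.18·log₂(0.8547) = -0.0408
Sum = 0.019 bits.

0.019 bits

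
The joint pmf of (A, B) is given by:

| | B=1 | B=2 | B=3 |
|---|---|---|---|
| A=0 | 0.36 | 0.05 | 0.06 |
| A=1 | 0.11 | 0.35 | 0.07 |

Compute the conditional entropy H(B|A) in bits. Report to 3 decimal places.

Chain rule: H(B|A) = H(A,B) − H(A).
Marginals: p(A) = (0.4700, 0.5300), p(B) = (0.4700, 0.4000, 0.1300).
H(A,B) = 2.1392 bits; H(A) = 0.9974 bits.
H(B|A) = 2.1392 − 0.9974 = 1.142 bits.

1.142 bits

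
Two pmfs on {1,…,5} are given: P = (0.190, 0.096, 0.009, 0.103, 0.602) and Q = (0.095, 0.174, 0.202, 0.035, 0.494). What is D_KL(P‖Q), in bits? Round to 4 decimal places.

0.3994 bits

D(P‖Q) = Σ p·log₂(p/q).
  0.190·log₂(0.190/0.095) = 0.19000
  0.096·log₂(0.096/0.174) = -0.08237
  0.009·log₂(0.009/0.202) = -0.04039
  0.103·log₂(0.103/0.035) = 0.16039
  0.602·log₂(0.602/0.494) = 0.17172
D(P‖Q) = 0.3994 bits.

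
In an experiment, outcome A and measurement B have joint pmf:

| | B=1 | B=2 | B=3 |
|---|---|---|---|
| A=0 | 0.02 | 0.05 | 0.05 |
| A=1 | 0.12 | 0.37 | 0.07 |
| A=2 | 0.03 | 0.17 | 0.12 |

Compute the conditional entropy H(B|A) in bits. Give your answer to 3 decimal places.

1.303 bits

Marginals: p(A) = (0.1200, 0.5600, 0.3200), p(B) = (0.1700, 0.5900, 0.2400).
H(B|A) = Σ p(A) · H(B|A=·).
  A=0: p=0.1200, H(B|A=0) = 1.4834
  A=1: p=0.5600, H(B|A=1) = 1.2463
  A=2: p=0.3200, H(B|A=2) = 1.3356
Weighted sum = 1.303 bits.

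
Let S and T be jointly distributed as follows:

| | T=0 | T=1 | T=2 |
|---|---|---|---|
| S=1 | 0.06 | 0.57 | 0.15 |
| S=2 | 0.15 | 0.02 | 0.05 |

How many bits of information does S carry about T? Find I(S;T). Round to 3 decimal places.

0.291 bits

Marginals: p(S) = (0.7800, 0.2200), p(T) = (0.2100, 0.5900, 0.2000).
I(S;T) = Σ p(x,y)·log₂[p(x,y)/(p(x)p(y))].
  (1,0): 0.06·log₂(0.3663) = -0.0869
  (1,1): 0.57·log₂(1.2386) = 0.1760
  (1,2): 0.15·log₂(0.9615) = -0.0085
  (2,0): 0.15·log₂(3.2468) = 0.2548
  (2,1): 0.02·log₂(0.1541) = -0.0540
  (2,2): 0.05·log₂(1.1364) = 0.0092
Sum = 0.291 bits.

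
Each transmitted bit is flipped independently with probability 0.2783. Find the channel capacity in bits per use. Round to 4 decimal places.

Binary symmetric channel: C = 1 − h₂(ε) where h₂ is the binary entropy function.
h₂(0.2783) = −0.2783·log₂0.2783 − 0.7217·log₂0.7217 = 0.8531.
C = 1 − 0.8531 = 0.1469 bits per channel use.

0.1469 bits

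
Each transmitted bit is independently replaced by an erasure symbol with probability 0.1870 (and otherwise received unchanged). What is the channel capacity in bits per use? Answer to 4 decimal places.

Binary erasure channel: capacity C = 1 − ε.
C = 1 − 0.1870 = 0.8130 bits per channel use.

0.8130 bits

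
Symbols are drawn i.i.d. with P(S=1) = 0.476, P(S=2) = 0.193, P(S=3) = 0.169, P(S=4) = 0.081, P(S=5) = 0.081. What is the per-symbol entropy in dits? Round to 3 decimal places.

H(S) = −Σ p·log₁₀ p.
  −(0.476)·log₁₀(0.476) = 0.1535
  −(0.193)·log₁₀(0.193) = 0.1379
  −(0.169)·log₁₀(0.169) = 0.1305
  −(0.081)·log₁₀(0.081) = 0.0884
  −(0.081)·log₁₀(0.081) = 0.0884
Sum: 0.1535 + 0.1379 + 0.1305 + 0.0884 + 0.0884 = 0.599 dits.

0.599 dits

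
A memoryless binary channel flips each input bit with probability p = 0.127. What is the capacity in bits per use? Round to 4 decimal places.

0.4508 bits

Binary symmetric channel: C = 1 − h₂(ε) where h₂ is the binary entropy function.
h₂(0.127) = −0.127·log₂0.127 − 0.873·log₂0.873 = 0.5492.
C = 1 − 0.5492 = 0.4508 bits per channel use.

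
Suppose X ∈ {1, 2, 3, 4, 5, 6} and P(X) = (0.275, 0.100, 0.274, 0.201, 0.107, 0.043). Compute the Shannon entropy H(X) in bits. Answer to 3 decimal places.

2.362 bits

H(X) = −Σ p·log₂ p.
  −(0.275)·log₂(0.275) = 0.5122
  −(0.100)·log₂(0.100) = 0.3322
  −(0.274)·log₂(0.274) = 0.5118
  −(0.201)·log₂(0.201) = 0.4653
  −(0.107)·log₂(0.107) = 0.3450
  −(0.043)·log₂(0.043) = 0.1952
Sum: 0.5122 + 0.3322 + 0.5118 + 0.4653 + 0.3450 + 0.1952 = 2.362 bits.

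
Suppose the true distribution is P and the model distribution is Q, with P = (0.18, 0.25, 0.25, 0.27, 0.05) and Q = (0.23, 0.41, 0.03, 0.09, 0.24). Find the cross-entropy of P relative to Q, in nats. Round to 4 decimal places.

H(P,Q) = −Σ p·ln q.
  −0.18·ln(0.23) = 0.26454
  −0.25·ln(0.41) = 0.22290
  −0.25·ln(0.03) = 0.87664
  −0.27·ln(0.09) = 0.65015
  −0.05·ln(0.24) = 0.07136
H(P,Q) = 2.0856 nats.

2.0856 nats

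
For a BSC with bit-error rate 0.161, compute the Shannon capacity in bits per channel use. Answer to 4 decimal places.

Binary symmetric channel: C = 1 − h₂(ε) where h₂ is the binary entropy function.
h₂(0.161) = −0.161·log₂0.161 − 0.839·log₂0.839 = 0.6367.
C = 1 − 0.6367 = 0.3633 bits per channel use.

0.3633 bits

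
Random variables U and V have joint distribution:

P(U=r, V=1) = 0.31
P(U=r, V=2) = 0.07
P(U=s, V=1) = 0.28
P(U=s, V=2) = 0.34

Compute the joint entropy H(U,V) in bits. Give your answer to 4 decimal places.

1.8357 bits

H(U,V) = −Σ p(x,y)·log₂ p(x,y) over all 4 cells.
  cell (r,1): −0.31·log₂0.31 = 0.52379
  cell (r,2): −0.07·log₂0.07 = 0.26856
  cell (s,1): −0.28·log₂0.28 = 0.51422
  cell (s,2): −0.34·log₂0.34 = 0.52917
Sum = 1.8357 bits.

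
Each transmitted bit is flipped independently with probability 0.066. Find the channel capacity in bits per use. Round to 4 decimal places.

0.6492 bits

Binary symmetric channel: C = 1 − h₂(ε) where h₂ is the binary entropy function.
h₂(0.066) = −0.066·log₂0.066 − 0.934·log₂0.934 = 0.3508.
C = 1 − 0.3508 = 0.6492 bits per channel use.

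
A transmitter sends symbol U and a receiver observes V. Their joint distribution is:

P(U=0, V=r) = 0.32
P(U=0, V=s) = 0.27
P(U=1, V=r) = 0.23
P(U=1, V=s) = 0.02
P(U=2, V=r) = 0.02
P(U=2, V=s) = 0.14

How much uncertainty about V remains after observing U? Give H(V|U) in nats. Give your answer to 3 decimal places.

Marginals: p(U) = (0.5900, 0.2500, 0.1600), p(V) = (0.5700, 0.4300).
H(V|U) = Σ p(U) · H(V|U=·).
  U=0: p=0.5900, H(V|U=0) = 0.6896
  U=1: p=0.2500, H(V|U=1) = 0.2788
  U=2: p=0.1600, H(V|U=2) = 0.3768
Weighted sum = 0.537 nats.

0.537 nats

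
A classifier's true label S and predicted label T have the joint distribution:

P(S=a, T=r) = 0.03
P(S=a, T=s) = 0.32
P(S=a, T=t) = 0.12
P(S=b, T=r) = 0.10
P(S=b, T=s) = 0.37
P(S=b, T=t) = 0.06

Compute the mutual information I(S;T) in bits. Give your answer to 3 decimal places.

Marginals: p(S) = (0.4700, 0.5300), p(T) = (0.1300, 0.6900, 0.1800).
I(S;T) = H(S) + H(T) − H(S,T).
H(S) = 0.9974, H(T) = 1.1973, H(S,T) = 2.1513.
I(S;T) = 0.9974 + 1.1973 − 2.1513 = 0.043 bits.

0.043 bits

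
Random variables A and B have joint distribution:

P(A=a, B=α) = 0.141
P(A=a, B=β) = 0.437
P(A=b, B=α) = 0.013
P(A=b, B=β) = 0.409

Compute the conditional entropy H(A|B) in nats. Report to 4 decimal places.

0.6305 nats

Chain rule: H(A|B) = H(A,B) − H(B).
Marginals: p(A) = (0.5780, 0.4220), p(B) = (0.1540, 0.8460).
H(A,B) = 1.0601 nats; H(B) = 0.4296 nats.
H(A|B) = 1.0601 − 0.4296 = 0.6305 nats.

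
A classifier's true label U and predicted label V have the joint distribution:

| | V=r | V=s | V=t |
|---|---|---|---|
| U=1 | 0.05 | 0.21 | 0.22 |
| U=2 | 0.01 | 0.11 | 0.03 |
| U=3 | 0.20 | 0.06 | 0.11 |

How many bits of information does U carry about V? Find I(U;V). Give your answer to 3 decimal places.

0.220 bits

Marginals: p(U) = (0.4800, 0.1500, 0.3700), p(V) = (0.2600, 0.3800, 0.3600).
I(U;V) = H(U) + H(V) − H(U,V).
H(U) = 1.4495, H(V) = 1.5664, H(U,V) = 2.7962.
I(U;V) = 1.4495 + 1.5664 − 2.7962 = 0.220 bits.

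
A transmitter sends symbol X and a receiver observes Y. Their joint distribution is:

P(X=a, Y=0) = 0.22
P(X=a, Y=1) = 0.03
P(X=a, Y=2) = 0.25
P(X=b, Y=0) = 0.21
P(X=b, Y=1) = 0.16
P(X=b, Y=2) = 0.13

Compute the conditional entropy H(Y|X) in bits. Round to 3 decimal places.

Chain rule: H(Y|X) = H(X,Y) − H(X).
Marginals: p(X) = (0.5000, 0.5000), p(Y) = (0.4300, 0.1900, 0.3800).
H(X,Y) = 2.4108 bits; H(X) = 1.0000 bits.
H(Y|X) = 2.4108 − 1.0000 = 1.411 bits.

1.411 bits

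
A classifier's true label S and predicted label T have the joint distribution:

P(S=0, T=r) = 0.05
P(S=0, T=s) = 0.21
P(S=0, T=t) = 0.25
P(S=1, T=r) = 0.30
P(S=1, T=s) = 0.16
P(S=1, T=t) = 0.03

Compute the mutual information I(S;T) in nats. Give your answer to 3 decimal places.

0.201 nats

Marginals: p(S) = (0.5100, 0.4900), p(T) = (0.3500, 0.3700, 0.2800).
I(S;T) = Σ p(x,y)·ln[p(x,y)/(p(x)p(y))].
  (0,r): 0.05·ln(0.2801) = -0.0636
  (0,s): 0.21·ln(1.1129) = 0.0225
  (0,t): 0.25·ln(1.7507) = 0.1400
  (1,r): 0.30·ln(1.7493) = 0.1678
  (1,s): 0.16·ln(0.8825) = -0.0200
  (1,t): 0.03·ln(0.2187) = -0.0456
Sum = 0.201 nats.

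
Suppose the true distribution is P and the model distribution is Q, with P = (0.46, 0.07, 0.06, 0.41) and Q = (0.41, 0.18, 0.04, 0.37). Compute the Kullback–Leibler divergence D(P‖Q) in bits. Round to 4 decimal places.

D(P‖Q) = Σ p·log₂(p/q).
  0.46·log₂(0.46/0.41) = 0.07636
  0.07·log₂(0.07/0.18) = -0.09538
  0.06·log₂(0.06/0.04) = 0.03510
  0.41·log₂(0.41/0.37) = 0.06072
D(P‖Q) = 0.0768 bits.

0.0768 bits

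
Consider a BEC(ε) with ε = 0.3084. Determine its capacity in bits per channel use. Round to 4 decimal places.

0.6916 bits

Binary erasure channel: capacity C = 1 − ε.
C = 1 − 0.3084 = 0.6916 bits per channel use.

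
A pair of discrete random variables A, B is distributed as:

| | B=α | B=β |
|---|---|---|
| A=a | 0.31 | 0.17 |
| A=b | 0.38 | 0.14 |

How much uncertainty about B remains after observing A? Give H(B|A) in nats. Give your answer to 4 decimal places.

Marginals: p(A) = (0.4800, 0.5200), p(B) = (0.6900, 0.3100).
H(B|A) = Σ p(A) · H(B|A=·).
  A=a: p=0.4800, H(B|A=a) = 0.6500
  A=b: p=0.5200, H(B|A=b) = 0.5825
Weighted sum = 0.6149 nats.

0.6149 nats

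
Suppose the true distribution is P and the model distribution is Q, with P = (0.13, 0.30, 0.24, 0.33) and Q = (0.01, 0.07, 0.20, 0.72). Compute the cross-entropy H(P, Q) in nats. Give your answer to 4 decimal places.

H(P,Q) = −Σ p·ln q.
  −0.13·ln(0.01) = 0.59867
  −0.30·ln(0.07) = 0.79778
  −0.24·ln(0.20) = 0.38627
  −0.33·ln(0.72) = 0.10841
H(P,Q) = 1.8911 nats.

1.8911 nats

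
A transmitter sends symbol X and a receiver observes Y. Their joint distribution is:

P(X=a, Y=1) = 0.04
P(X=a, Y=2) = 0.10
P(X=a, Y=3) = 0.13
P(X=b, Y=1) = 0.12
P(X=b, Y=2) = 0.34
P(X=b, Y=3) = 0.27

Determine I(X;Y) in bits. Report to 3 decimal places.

Marginals: p(X) = (0.2700, 0.7300), p(Y) = (0.1600, 0.4400, 0.4000).
I(X;Y) = Σ p(x,y)·log₂[p(x,y)/(p(x)p(y))].
  (a,1): 0.04·log₂(0.9259) = -0.0044
  (a,2): 0.10·log₂(0.8418) = -0.0249
  (a,3): 0.13·log₂(1.2037) = 0.0348
  (b,1): 0.12·log₂(1.0274) = 0.0047
  (b,2): 0.34·log₂(1.0585) = 0.0279
  (b,3): 0.27·log₂(0.9247) = -0.0305
Sum = 0.008 bits.

0.008 bits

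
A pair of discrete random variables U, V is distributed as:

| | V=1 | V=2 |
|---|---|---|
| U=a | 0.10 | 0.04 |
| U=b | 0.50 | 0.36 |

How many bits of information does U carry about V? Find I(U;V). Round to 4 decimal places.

Marginals: p(U) = (0.1400, 0.8600), p(V) = (0.6000, 0.4000).
I(U;V) = Σ p(x,y)·log₂[p(x,y)/(p(x)p(y))].
  (a,1): 0.10·log₂(1.1905) = 0.02515
  (a,2): 0.04·log₂(0.7143) = -0.01942
  (b,1): 0.50·log₂(0.9690) = -0.02272
  (b,2): 0.36·log₂(1.0465) = 0.02361
Sum = 0.0066 bits.

0.0066 bits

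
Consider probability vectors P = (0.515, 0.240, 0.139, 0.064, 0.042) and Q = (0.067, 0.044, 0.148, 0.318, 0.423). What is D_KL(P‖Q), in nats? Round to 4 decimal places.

1.2491 nats

D(P‖Q) = Σ p·ln(p/q).
  0.515·ln(0.515/0.067) = 1.05033
  0.240·ln(0.240/0.044) = 0.40715
  0.139·ln(0.139/0.148) = -0.00872
  0.064·ln(0.064/0.318) = -0.10260
  0.042·ln(0.042/0.423) = -0.09701
D(P‖Q) = 1.2491 nats.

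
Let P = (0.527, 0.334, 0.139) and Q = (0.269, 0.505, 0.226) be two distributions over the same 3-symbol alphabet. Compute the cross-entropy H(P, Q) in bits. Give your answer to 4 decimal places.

1.6258 bits

H(P,Q) = −Σ p·log₂ q.
  −0.527·log₂(0.269) = 0.99831
  −0.334·log₂(0.505) = 0.32921
  −0.139·log₂(0.226) = 0.29824
H(P,Q) = 1.6258 bits.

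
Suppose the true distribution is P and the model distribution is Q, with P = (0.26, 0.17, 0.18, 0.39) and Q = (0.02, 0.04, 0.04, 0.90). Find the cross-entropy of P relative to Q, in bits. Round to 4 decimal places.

3.1520 bits

H(P,Q) = −Σ p·log₂ q.
  −0.26·log₂(0.02) = 1.46740
  −0.17·log₂(0.04) = 0.78946
  −0.18·log₂(0.04) = 0.83589
  −0.39·log₂(0.90) = 0.05928
H(P,Q) = 3.1520 bits.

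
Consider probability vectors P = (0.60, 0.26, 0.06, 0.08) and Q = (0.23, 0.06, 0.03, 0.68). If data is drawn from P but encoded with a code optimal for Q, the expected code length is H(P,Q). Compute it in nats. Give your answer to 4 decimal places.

1.8545 nats

H(P,Q) = −Σ p·ln q.
  −0.60·ln(0.23) = 0.88181
  −0.26·ln(0.06) = 0.73149
  −0.06·ln(0.03) = 0.21039
  −0.08·ln(0.68) = 0.03085
H(P,Q) = 1.8545 nats.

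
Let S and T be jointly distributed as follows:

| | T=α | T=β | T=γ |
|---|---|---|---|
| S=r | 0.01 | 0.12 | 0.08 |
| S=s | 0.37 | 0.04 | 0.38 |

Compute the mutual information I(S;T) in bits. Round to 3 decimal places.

Marginals: p(S) = (0.2100, 0.7900), p(T) = (0.3800, 0.1600, 0.4600).
I(S;T) = Σ p(x,y)·log₂[p(x,y)/(p(x)p(y))].
  (r,α): 0.01·log₂(0.1253) = -0.0300
  (r,β): 0.12·log₂(3.5714) = 0.2204
  (r,γ): 0.08·log₂(0.8282) = -0.0218
  (s,α): 0.37·log₂(1.2325) = 0.1116
  (s,β): 0.04·log₂(0.3165) = -0.0664
  (s,γ): 0.38·log₂(1.0457) = 0.0245
Sum = 0.238 bits.

0.238 bits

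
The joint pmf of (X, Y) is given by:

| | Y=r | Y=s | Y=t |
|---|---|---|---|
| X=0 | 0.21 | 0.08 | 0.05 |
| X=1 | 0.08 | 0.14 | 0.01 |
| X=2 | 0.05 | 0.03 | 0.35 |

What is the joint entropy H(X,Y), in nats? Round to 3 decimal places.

H(X,Y) = −Σ p(x,y)·ln p(x,y) over all 9 cells.
  cell (0,r): −0.21·ln0.21 = 0.3277
  cell (0,s): −0.08·ln0.08 = 0.2021
  cell (0,t): −0.05·ln0.05 = 0.1498
  cell (1,r): −0.08·ln0.08 = 0.2021
  cell (1,s): −0.14·ln0.14 = 0.2753
  cell (1,t): −0.01·ln0.01 = 0.0461
  cell (2,r): −0.05·ln0.05 = 0.1498
  cell (2,s): −0.03·ln0.03 = 0.1052
  cell (2,t): −0.35·ln0.35 = 0.3674
Sum = 1.825 nats.

1.825 nats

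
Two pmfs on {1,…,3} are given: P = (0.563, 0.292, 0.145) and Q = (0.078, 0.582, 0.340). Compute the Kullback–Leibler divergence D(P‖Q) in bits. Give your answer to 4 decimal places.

1.1366 bits

D(P‖Q) = Σ p·log₂(p/q).
  0.563·log₂(0.563/0.078) = 1.60544
  0.292·log₂(0.292/0.582) = -0.29055
  0.145·log₂(0.145/0.340) = -0.17827
D(P‖Q) = 1.1366 bits.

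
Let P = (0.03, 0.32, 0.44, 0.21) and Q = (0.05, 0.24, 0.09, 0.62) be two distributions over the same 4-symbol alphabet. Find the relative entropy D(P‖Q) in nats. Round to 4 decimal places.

0.5476 nats

D(P‖Q) = Σ p·ln(p/q).
  0.03·ln(0.03/0.05) = -0.01532
  0.32·ln(0.32/0.24) = 0.09206
  0.44·ln(0.44/0.09) = 0.69826
  0.21·ln(0.21/0.62) = -0.22735
D(P‖Q) = 0.5476 nats.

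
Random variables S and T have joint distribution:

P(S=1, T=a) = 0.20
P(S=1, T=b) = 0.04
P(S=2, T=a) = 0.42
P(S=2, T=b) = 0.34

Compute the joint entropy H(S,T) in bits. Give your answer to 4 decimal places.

H(S,T) = −Σ p(x,y)·log₂ p(x,y) over all 4 cells.
  cell (1,a): −0.20·log₂0.20 = 0.46439
  cell (1,b): −0.04·log₂0.04 = 0.18575
  cell (2,a): −0.42·log₂0.42 = 0.52565
  cell (2,b): −0.34·log₂0.34 = 0.52917
Sum = 1.7050 bits.

1.7050 bits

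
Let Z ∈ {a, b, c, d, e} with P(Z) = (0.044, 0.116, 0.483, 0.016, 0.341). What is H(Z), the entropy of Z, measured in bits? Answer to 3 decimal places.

H(Z) = −Σ p·log₂ p.
  −(0.044)·log₂(0.044) = 0.1983
  −(0.116)·log₂(0.116) = 0.3605
  −(0.483)·log₂(0.483) = 0.5071
  −(0.016)·log₂(0.016) = 0.0955
  −(0.341)·log₂(0.341) = 0.5293
Sum: 0.1983 + 0.3605 + 0.5071 + 0.0955 + 0.5293 = 1.691 bits.

1.691 bits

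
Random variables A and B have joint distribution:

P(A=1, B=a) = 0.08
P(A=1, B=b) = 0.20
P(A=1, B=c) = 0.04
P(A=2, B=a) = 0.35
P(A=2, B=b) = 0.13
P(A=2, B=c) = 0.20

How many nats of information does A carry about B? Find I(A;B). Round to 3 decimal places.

Marginals: p(A) = (0.3200, 0.6800), p(B) = (0.4300, 0.3300, 0.2400).
I(A;B) = H(A) + H(B) − H(A,B).
H(A) = 0.6269, H(B) = 1.0713, H(A,B) = 1.6073.
I(A;B) = 0.6269 + 1.0713 − 1.6073 = 0.091 nats.

0.091 nats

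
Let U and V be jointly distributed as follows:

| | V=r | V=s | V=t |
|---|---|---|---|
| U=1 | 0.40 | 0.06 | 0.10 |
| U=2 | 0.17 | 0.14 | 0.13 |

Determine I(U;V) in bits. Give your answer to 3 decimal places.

0.085 bits

Marginals: p(U) = (0.5600, 0.4400), p(V) = (0.5700, 0.2000, 0.2300).
I(U;V) = Σ p(x,y)·log₂[p(x,y)/(p(x)p(y))].
  (1,r): 0.40·log₂(1.2531) = 0.1302
  (1,s): 0.06·log₂(0.5357) = -0.0540
  (1,t): 0.10·log₂(0.7764) = -0.0365
  (2,r): 0.17·log₂(0.6778) = -0.0954
  (2,s): 0.14·log₂(1.5909) = 0.0938
  (2,t): 0.13·log₂(1.2846) = 0.0470
Sum = 0.085 bits.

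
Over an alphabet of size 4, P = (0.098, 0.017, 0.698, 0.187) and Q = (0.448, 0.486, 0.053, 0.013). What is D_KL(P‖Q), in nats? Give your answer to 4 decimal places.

2.0920 nats

D(P‖Q) = Σ p·ln(p/q).
  0.098·ln(0.098/0.448) = -0.14894
  0.017·ln(0.017/0.486) = -0.05700
  0.698·ln(0.698/0.053) = 1.79939
  0.187·ln(0.187/0.013) = 0.49857
D(P‖Q) = 2.0920 nats.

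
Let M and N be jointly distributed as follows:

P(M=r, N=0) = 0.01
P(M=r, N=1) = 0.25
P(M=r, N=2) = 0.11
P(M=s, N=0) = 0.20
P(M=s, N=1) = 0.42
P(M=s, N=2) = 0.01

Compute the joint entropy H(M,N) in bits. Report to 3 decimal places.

1.973 bits

H(M,N) = −Σ p(x,y)·log₂ p(x,y) over all 6 cells.
  cell (r,0): −0.01·log₂0.01 = 0.0664
  cell (r,1): −0.25·log₂0.25 = 0.5000
  cell (r,2): −0.11·log₂0.11 = 0.3503
  cell (s,0): −0.20·log₂0.20 = 0.4644
  cell (s,1): −0.42·log₂0.42 = 0.5256
  cell (s,2): −0.01·log₂0.01 = 0.0664
Sum = 1.973 bits.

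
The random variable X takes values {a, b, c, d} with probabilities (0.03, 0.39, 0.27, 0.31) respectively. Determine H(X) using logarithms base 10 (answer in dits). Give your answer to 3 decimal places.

0.516 dits

H(X) = −Σ p·log₁₀ p.
  −(0.03)·log₁₀(0.03) = 0.0457
  −(0.39)·log₁₀(0.39) = 0.1595
  −(0.27)·log₁₀(0.27) = 0.1535
  −(0.31)·log₁₀(0.31) = 0.1577
Sum: 0.0457 + 0.1595 + 0.1535 + 0.1577 = 0.516 dits.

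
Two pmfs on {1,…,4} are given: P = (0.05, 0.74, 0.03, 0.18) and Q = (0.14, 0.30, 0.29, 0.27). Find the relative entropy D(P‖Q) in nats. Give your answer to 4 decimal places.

0.4756 nats

D(P‖Q) = Σ p·ln(p/q).
  0.05·ln(0.05/0.14) = -0.05148
  0.74·ln(0.74/0.30) = 0.66812
  0.03·ln(0.03/0.29) = -0.06806
  0.18·ln(0.18/0.27) = -0.07298
D(P‖Q) = 0.4756 nats.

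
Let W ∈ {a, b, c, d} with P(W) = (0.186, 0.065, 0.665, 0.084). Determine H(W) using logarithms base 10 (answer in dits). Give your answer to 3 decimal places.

H(W) = −Σ p·log₁₀ p.
  −(0.186)·log₁₀(0.186) = 0.1359
  −(0.065)·log₁₀(0.065) = 0.0772
  −(0.665)·log₁₀(0.665) = 0.1178
  −(0.084)·log₁₀(0.084) = 0.0904
Sum: 0.1359 + 0.0772 + 0.1178 + 0.0904 = 0.421 dits.

0.421 dits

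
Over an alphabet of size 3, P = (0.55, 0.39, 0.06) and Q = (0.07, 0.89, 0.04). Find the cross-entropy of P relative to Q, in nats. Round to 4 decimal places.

H(P,Q) = −Σ p·ln q.
  −0.55·ln(0.07) = 1.46259
  −0.39·ln(0.89) = 0.04545
  −0.06·ln(0.04) = 0.19313
H(P,Q) = 1.7012 nats.

1.7012 nats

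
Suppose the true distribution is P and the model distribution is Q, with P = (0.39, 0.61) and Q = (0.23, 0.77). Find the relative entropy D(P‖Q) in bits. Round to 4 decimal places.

0.0921 bits

D(P‖Q) = Σ p·log₂(p/q).
  0.39·log₂(0.39/0.23) = 0.29712
  0.61·log₂(0.61/0.77) = -0.20499
D(P‖Q) = 0.0921 bits.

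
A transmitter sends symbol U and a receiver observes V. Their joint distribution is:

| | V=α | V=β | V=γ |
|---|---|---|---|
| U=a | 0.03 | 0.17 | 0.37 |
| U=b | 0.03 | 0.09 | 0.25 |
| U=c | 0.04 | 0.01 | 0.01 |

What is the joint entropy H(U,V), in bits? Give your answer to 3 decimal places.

2.400 bits

H(U,V) = −Σ p(x,y)·log₂ p(x,y) over all 9 cells.
  cell (a,α): −0.03·log₂0.03 = 0.1518
  cell (a,β): −0.17·log₂0.17 = 0.4346
  cell (a,γ): −0.37·log₂0.37 = 0.5307
  cell (b,α): −0.03·log₂0.03 = 0.1518
  cell (b,β): −0.09·log₂0.09 = 0.3127
  cell (b,γ): −0.25·log₂0.25 = 0.5000
  cell (c,α): −0.04·log₂0.04 = 0.1858
  cell (c,β): −0.01·log₂0.01 = 0.0664
  cell (c,γ): −0.01·log₂0.01 = 0.0664
Sum = 2.400 bits.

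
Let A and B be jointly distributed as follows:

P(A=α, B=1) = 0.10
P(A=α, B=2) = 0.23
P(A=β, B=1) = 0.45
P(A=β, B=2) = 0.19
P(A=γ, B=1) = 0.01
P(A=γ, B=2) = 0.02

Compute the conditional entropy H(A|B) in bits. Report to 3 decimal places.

0.983 bits

Chain rule: H(A|B) = H(A,B) − H(B).
Marginals: p(A) = (0.3300, 0.6400, 0.0300), p(B) = (0.5600, 0.4400).
H(A,B) = 1.9728 bits; H(B) = 0.9896 bits.
H(A|B) = 1.9728 − 0.9896 = 0.983 bits.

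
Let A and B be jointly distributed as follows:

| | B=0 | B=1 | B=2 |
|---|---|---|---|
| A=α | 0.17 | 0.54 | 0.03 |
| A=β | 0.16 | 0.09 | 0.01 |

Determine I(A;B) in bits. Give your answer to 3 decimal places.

Marginals: p(A) = (0.7400, 0.2600), p(B) = (0.3300, 0.6300, 0.0400).
I(A;B) = H(A) + H(B) − H(A,B).
H(A) = 0.8267, H(B) = 1.1335, H(A,B) = 1.8685.
I(A;B) = 0.8267 + 1.1335 − 1.8685 = 0.092 bits.

0.092 bits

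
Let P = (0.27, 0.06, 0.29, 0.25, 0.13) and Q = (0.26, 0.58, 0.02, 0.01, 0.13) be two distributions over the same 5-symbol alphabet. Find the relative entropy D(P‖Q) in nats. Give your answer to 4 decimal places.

1.4543 nats

D(P‖Q) = Σ p·ln(p/q).
  0.27·ln(0.27/0.26) = 0.01019
  0.06·ln(0.06/0.58) = -0.13612
  0.29·ln(0.29/0.02) = 0.77550
  0.25·ln(0.25/0.01) = 0.80472
  0.13·ln(0.13/0.13) = 0.00000
D(P‖Q) = 1.4543 nats.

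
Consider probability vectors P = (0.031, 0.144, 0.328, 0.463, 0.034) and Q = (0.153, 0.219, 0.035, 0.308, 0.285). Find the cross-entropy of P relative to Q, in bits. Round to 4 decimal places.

2.8340 bits

H(P,Q) = −Σ p·log₂ q.
  −0.031·log₂(0.153) = 0.08396
  −0.144·log₂(0.219) = 0.31550
  −0.328·log₂(0.035) = 1.58637
  −0.463·log₂(0.308) = 0.78664
  −0.034·log₂(0.285) = 0.06157
H(P,Q) = 2.8340 bits.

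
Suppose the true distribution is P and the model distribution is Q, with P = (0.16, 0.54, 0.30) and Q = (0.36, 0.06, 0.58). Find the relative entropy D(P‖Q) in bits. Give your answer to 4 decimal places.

1.2392 bits

D(P‖Q) = Σ p·log₂(p/q).
  0.16·log₂(0.16/0.36) = -0.18719
  0.54·log₂(0.54/0.06) = 1.71176
  0.30·log₂(0.30/0.58) = -0.28533
D(P‖Q) = 1.2392 bits.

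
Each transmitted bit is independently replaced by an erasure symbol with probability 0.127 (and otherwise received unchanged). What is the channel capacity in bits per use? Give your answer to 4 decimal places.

Binary erasure channel: capacity C = 1 − ε.
C = 1 − 0.127 = 0.8730 bits per channel use.

0.8730 bits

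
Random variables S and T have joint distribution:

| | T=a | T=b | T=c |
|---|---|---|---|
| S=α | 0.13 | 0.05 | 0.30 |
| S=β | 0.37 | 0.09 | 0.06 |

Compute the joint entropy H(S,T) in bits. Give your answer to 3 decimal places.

2.207 bits

H(S,T) = −Σ p(x,y)·log₂ p(x,y) over all 6 cells.
  cell (α,a): −0.13·log₂0.13 = 0.3826
  cell (α,b): −0.05·log₂0.05 = 0.2161
  cell (α,c): −0.30·log₂0.30 = 0.5211
  cell (β,a): −0.37·log₂0.37 = 0.5307
  cell (β,b): −0.09·log₂0.09 = 0.3127
  cell (β,c): −0.06·log₂0.06 = 0.2435
Sum = 2.207 bits.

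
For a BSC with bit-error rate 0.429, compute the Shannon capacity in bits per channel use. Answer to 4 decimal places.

0.0146 bits

Binary symmetric channel: C = 1 − h₂(ε) where h₂ is the binary entropy function.
h₂(0.429) = −0.429·log₂0.429 − 0.571·log₂0.571 = 0.9854.
C = 1 − 0.9854 = 0.0146 bits per channel use.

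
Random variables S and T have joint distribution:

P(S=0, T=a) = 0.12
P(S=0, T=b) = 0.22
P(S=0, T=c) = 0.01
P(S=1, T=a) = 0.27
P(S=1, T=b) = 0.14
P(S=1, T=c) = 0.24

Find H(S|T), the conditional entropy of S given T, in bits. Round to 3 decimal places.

Chain rule: H(S|T) = H(S,T) − H(T).
Marginals: p(S) = (0.3500, 0.6500), p(T) = (0.3900, 0.3600, 0.2500).
H(S,T) = 2.3153 bits; H(T) = 1.5604 bits.
H(S|T) = 2.3153 − 1.5604 = 0.755 bits.

0.755 bits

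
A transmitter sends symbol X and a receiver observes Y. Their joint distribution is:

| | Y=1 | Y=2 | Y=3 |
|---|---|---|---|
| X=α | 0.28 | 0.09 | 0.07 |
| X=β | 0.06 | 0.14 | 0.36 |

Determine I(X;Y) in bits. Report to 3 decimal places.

0.263 bits

Marginals: p(X) = (0.4400, 0.5600), p(Y) = (0.3400, 0.2300, 0.4300).
I(X;Y) = H(X) + H(Y) − H(X,Y).
H(X) = 0.9896, H(Y) = 1.5404, H(X,Y) = 2.2667.
I(X;Y) = 0.9896 + 1.5404 − 2.2667 = 0.263 bits.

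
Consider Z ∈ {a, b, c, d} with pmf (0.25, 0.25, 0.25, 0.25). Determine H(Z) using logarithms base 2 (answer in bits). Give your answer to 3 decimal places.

2.000 bits

H(Z) = −Σ p·log₂ p.
  −(0.25)·log₂(0.25) = 0.5000
  −(0.25)·log₂(0.25) = 0.5000
  −(0.25)·log₂(0.25) = 0.5000
  −(0.25)·log₂(0.25) = 0.5000
Sum: 0.5000 + 0.5000 + 0.5000 + 0.5000 = 2.000 bits.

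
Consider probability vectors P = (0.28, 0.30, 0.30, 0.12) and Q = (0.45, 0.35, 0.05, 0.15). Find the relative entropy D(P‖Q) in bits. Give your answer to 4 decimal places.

0.4785 bits

D(P‖Q) = Σ p·log₂(p/q).
  0.28·log₂(0.28/0.45) = -0.19166
  0.30·log₂(0.30/0.35) = -0.06672
  0.30·log₂(0.30/0.05) = 0.77549
  0.12·log₂(0.12/0.15) = -0.03863
D(P‖Q) = 0.4785 bits.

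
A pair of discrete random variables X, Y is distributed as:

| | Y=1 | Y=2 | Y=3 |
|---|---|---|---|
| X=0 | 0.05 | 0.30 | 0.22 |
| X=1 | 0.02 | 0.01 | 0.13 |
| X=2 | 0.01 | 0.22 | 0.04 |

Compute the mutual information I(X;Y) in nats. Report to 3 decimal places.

0.131 nats

Marginals: p(X) = (0.5700, 0.1600, 0.2700), p(Y) = (0.0800, 0.5300, 0.3900).
I(X;Y) = Σ p(x,y)·ln[p(x,y)/(p(x)p(y))].
  (0,1): 0.05·ln(1.0965) = 0.0046
  (0,2): 0.30·ln(0.9930) = -0.0021
  (0,3): 0.22·ln(0.9897) = -0.0023
  (1,1): 0.02·ln(1.5625) = 0.0089
  (1,2): 0.01·ln(0.1179) = -0.0214
  (1,3): 0.13·ln(2.0833) = 0.0954
  (2,1): 0.01·ln(0.4630) = -0.0077
  (2,2): 0.22·ln(1.5374) = 0.0946
  (2,3): 0.04·ln(0.3799) = -0.0387
Sum = 0.131 nats.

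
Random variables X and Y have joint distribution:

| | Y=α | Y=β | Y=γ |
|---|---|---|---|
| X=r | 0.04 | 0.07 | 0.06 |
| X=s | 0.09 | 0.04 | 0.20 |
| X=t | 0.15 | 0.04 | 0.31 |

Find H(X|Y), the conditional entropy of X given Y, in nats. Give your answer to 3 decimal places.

Marginals: p(X) = (0.1700, 0.3300, 0.5000), p(Y) = (0.2800, 0.1500, 0.5700).
H(X|Y) = Σ p(Y) · H(X|Y=·).
  Y=α: p=0.2800, H(X|Y=α) = 0.9772
  Y=β: p=0.1500, H(X|Y=β) = 1.0606
  Y=γ: p=0.5700, H(X|Y=γ) = 0.9357
Weighted sum = 0.966 nats.

0.966 nats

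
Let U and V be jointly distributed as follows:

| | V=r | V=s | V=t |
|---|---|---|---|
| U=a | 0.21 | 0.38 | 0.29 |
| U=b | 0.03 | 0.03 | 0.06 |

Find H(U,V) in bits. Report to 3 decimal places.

H(U,V) = −Σ p(x,y)·log₂ p(x,y) over all 6 cells.
  cell (a,r): −0.21·log₂0.21 = 0.4728
  cell (a,s): −0.38·log₂0.38 = 0.5305
  cell (a,t): −0.29·log₂0.29 = 0.5179
  cell (b,r): −0.03·log₂0.03 = 0.1518
  cell (b,s): −0.03·log₂0.03 = 0.1518
  cell (b,t): −0.06·log₂0.06 = 0.2435
Sum = 2.068 bits.

2.068 bits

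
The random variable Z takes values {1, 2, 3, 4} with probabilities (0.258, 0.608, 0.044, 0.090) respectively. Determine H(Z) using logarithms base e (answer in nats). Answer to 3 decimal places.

H(Z) = −Σ p·ln p.
  −(0.258)·ln(0.258) = 0.3495
  −(0.608)·ln(0.608) = 0.3025
  −(0.044)·ln(0.044) = 0.1374
  −(0.090)·ln(0.090) = 0.2167
Sum: 0.3495 + 0.3025 + 0.1374 + 0.2167 = 1.006 nats.

1.006 nats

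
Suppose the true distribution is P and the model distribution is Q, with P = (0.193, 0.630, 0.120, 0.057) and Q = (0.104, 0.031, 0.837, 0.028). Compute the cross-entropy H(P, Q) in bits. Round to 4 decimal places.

4.1123 bits

H(P,Q) = −Σ p·log₂ q.
  −0.193·log₂(0.104) = 0.63021
  −0.630·log₂(0.031) = 3.15730
  −0.120·log₂(0.837) = 0.03080
  −0.057·log₂(0.028) = 0.29403
H(P,Q) = 4.1123 bits.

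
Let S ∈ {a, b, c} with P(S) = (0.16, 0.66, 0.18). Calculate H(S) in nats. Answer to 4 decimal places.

0.8761 nats

H(S) = −Σ p·ln p.
  −(0.16)·ln(0.16) = 0.29321
  −(0.66)·ln(0.66) = 0.27424
  −(0.18)·ln(0.18) = 0.30866
Sum: 0.29321 + 0.27424 + 0.30866 = 0.8761 nats.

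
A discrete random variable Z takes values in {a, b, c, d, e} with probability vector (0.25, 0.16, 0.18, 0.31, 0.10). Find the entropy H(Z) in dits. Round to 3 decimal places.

H(Z) = −Σ p·log₁₀ p.
  −(0.25)·log₁₀(0.25) = 0.1505
  −(0.16)·log₁₀(0.16) = 0.1273
  −(0.18)·log₁₀(0.18) = 0.1341
  −(0.31)·log₁₀(0.31) = 0.1577
  −(0.10)·log₁₀(0.10) = 0.1000
Sum: 0.1505 + 0.1273 + 0.1341 + 0.1577 + 0.1000 = 0.670 dits.

0.670 dits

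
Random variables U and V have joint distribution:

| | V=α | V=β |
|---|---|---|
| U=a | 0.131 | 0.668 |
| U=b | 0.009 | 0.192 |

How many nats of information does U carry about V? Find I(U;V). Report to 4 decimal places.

Marginals: p(U) = (0.7990, 0.2010), p(V) = (0.1400, 0.8600).
I(U;V) = Σ p(x,y)·ln[p(x,y)/(p(x)p(y))].
  (a,α): 0.131·ln(1.1711) = 0.02069
  (a,β): 0.668·ln(0.9721) = -0.01887
  (b,α): 0.009·ln(0.3198) = -0.01026
  (b,β): 0.192·ln(1.1107) = 0.02016
Sum = 0.0117 nats.

0.0117 nats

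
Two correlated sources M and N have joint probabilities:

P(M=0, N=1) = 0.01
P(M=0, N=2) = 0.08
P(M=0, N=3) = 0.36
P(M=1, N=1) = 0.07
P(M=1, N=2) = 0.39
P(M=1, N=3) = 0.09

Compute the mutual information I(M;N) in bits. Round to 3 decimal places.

Marginals: p(M) = (0.4500, 0.5500), p(N) = (0.0800, 0.4700, 0.4500).
I(M;N) = H(M) + H(N) − H(M,N).
H(M) = 0.9928, H(N) = 1.3219, H(M,N) = 1.9996.
I(M;N) = 0.9928 + 1.3219 − 1.9996 = 0.315 bits.

0.315 bits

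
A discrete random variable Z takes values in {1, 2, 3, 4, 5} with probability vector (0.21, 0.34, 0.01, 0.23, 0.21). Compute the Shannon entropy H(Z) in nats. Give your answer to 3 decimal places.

H(Z) = −Σ p·ln p.
  −(0.21)·ln(0.21) = 0.3277
  −(0.34)·ln(0.34) = 0.3668
  −(0.01)·ln(0.01) = 0.0461
  −(0.23)·ln(0.23) = 0.3380
  −(0.21)·ln(0.21) = 0.3277
Sum: 0.3277 + 0.3668 + 0.0461 + 0.3380 + 0.3277 = 1.406 nats.

1.406 nats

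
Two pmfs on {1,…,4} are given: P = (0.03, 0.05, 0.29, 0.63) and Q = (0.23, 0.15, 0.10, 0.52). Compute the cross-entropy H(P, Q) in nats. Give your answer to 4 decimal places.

H(P,Q) = −Σ p·ln q.
  −0.03·ln(0.23) = 0.04409
  −0.05·ln(0.15) = 0.09486
  −0.29·ln(0.10) = 0.66775
  −0.63·ln(0.52) = 0.41197
H(P,Q) = 1.2187 nats.

1.2187 nats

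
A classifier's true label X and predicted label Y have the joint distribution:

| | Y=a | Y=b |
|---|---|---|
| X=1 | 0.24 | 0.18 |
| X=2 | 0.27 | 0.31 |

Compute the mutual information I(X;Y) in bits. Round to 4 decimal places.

0.0079 bits

Marginals: p(X) = (0.4200, 0.5800), p(Y) = (0.5100, 0.4900).
I(X;Y) = H(X) + H(Y) − H(X,Y).
H(X) = 0.9815, H(Y) = 0.9997, H(X,Y) = 1.9733.
I(X;Y) = 0.9815 + 0.9997 − 1.9733 = 0.0079 bits.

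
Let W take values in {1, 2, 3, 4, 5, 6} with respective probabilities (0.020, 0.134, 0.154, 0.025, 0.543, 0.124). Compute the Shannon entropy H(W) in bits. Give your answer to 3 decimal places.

H(W) = −Σ p·log₂ p.
  −(0.020)·log₂(0.020) = 0.1129
  −(0.134)·log₂(0.134) = 0.3886
  −(0.154)·log₂(0.154) = 0.4156
  −(0.025)·log₂(0.025) = 0.1330
  −(0.543)·log₂(0.543) = 0.4784
  −(0.124)·log₂(0.124) = 0.3734
Sum: 0.1129 + 0.3886 + 0.4156 + 0.1330 + 0.4784 + 0.3734 = 1.902 bits.

1.902 bits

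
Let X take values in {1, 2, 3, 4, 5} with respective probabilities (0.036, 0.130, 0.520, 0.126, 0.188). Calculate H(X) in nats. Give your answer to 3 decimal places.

H(X) = −Σ p·ln p.
  −(0.036)·ln(0.036) = 0.1197
  −(0.130)·ln(0.130) = 0.2652
  −(0.520)·ln(0.520) = 0.3400
  −(0.126)·ln(0.126) = 0.2610
  −(0.188)·ln(0.188) = 0.3142
Sum: 0.1197 + 0.2652 + 0.3400 + 0.2610 + 0.3142 = 1.300 nats.

1.300 nats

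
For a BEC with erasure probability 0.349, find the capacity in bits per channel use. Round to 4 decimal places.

Binary erasure channel: capacity C = 1 − ε.
C = 1 − 0.349 = 0.6510 bits per channel use.

0.6510 bits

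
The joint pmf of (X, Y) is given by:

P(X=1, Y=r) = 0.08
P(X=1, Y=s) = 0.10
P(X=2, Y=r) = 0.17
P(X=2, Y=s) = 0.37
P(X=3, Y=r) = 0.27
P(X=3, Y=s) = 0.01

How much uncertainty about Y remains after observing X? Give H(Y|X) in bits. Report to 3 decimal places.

0.726 bits

Chain rule: H(Y|X) = H(X,Y) − H(X).
Marginals: p(X) = (0.1800, 0.5400, 0.2800), p(Y) = (0.5200, 0.4800).
H(X,Y) = 2.1655 bits; H(X) = 1.4396 bits.
H(Y|X) = 2.1655 − 1.4396 = 0.726 bits.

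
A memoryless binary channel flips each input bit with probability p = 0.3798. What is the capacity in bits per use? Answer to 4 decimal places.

Binary symmetric channel: C = 1 − h₂(ε) where h₂ is the binary entropy function.
h₂(0.3798) = −0.3798·log₂0.3798 − 0.6202·log₂0.6202 = 0.9579.
C = 1 − 0.9579 = 0.0421 bits per channel use.

0.0421 bits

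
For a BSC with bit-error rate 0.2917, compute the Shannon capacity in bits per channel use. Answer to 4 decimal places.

0.1291 bits

Binary symmetric channel: C = 1 − h₂(ε) where h₂ is the binary entropy function.
h₂(0.2917) = −0.2917·log₂0.2917 − 0.7083·log₂0.7083 = 0.8709.
C = 1 − 0.8709 = 0.1291 bits per channel use.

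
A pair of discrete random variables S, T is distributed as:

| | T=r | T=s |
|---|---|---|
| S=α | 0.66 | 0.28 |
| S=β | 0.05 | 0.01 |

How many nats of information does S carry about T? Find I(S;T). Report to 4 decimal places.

Marginals: p(S) = (0.9400, 0.0600), p(T) = (0.7100, 0.2900).
I(S;T) = Σ p(x,y)·ln[p(x,y)/(p(x)p(y))].
  (α,r): 0.66·ln(0.9889) = -0.00736
  (α,s): 0.28·ln(1.0271) = 0.00750
  (β,r): 0.05·ln(1.1737) = 0.00801
  (β,s): 0.01·ln(0.5747) = -0.00554
Sum = 0.0026 nats.

0.0026 nats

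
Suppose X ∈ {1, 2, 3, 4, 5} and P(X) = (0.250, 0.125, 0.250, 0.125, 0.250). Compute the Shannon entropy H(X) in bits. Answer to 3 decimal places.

2.250 bits

H(X) = −Σ p·log₂ p.
  −(0.250)·log₂(0.250) = 0.5000
  −(0.125)·log₂(0.125) = 0.3750
  −(0.250)·log₂(0.250) = 0.5000
  −(0.125)·log₂(0.125) = 0.3750
  −(0.250)·log₂(0.250) = 0.5000
Sum: 0.5000 + 0.3750 + 0.5000 + 0.3750 + 0.5000 = 2.250 bits.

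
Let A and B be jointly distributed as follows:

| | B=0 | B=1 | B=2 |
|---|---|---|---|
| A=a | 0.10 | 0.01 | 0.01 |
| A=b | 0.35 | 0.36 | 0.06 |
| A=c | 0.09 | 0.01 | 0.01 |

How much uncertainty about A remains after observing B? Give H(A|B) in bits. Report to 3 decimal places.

0.913 bits

Marginals: p(A) = (0.1200, 0.7700, 0.1100), p(B) = (0.5400, 0.3800, 0.0800).
H(A|B) = Σ p(B) · H(A|B=·).
  B=0: p=0.5400, H(A|B=0) = 1.2869
  B=1: p=0.3800, H(A|B=1) = 0.3501
  B=2: p=0.0800, H(A|B=2) = 1.0613
Weighted sum = 0.913 bits.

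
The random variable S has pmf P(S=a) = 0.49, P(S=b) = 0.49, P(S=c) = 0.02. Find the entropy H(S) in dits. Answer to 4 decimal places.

H(S) = −Σ p·log₁₀ p.
  −(0.49)·log₁₀(0.49) = 0.15180
  −(0.49)·log₁₀(0.49) = 0.15180
  −(0.02)·log₁₀(0.02) = 0.03398
Sum: 0.15180 + 0.15180 + 0.03398 = 0.3376 dits.

0.3376 dits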